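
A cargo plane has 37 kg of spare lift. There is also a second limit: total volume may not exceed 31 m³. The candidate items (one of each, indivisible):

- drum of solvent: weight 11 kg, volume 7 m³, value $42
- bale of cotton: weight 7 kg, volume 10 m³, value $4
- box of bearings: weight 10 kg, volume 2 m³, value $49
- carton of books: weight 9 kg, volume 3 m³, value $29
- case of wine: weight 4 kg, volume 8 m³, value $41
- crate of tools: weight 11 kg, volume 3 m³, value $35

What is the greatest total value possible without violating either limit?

$167

Feasible sets respecting both limits:
- drum of solvent+box of bearings+case of wine+crate of tools: weight 36, volume 20, value 167
- drum of solvent+box of bearings+carton of books+case of wine: weight 34, volume 20, value 161
- box of bearings+carton of books+case of wine+crate of tools: weight 34, volume 16, value 154
- drum of solvent+carton of books+case of wine+crate of tools: weight 35, volume 21, value 147
Best: $167.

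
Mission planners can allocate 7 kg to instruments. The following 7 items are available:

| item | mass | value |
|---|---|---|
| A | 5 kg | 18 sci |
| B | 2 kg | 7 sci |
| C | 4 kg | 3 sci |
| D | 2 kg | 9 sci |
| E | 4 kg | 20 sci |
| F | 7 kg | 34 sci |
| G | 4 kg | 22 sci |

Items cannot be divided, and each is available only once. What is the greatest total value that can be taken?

34 sci

Check high-value combinations within 7 kg:
- F: mass 7, value 34
- D+G: mass 2+4=6, value 9+22=31
- D+E: mass 2+4=6, value 9+20=29
- B+G: mass 2+4=6, value 7+22=29
- B+E: mass 2+4=6, value 7+20=27
Best: 34 sci.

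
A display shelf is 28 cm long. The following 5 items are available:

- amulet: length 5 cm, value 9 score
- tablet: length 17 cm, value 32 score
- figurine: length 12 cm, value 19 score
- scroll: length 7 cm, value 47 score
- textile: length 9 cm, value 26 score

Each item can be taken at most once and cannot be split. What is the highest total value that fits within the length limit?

Check high-value combinations within 28 cm:
- figurine+scroll+textile: length 12+7+9=28, value 19+47+26=92
- amulet+scroll+textile: length 5+7+9=21, value 9+47+26=82
- tablet+scroll: length 17+7=24, value 32+47=79
- amulet+figurine+scroll: length 5+12+7=24, value 9+19+47=75
Best: 92 score.

92 score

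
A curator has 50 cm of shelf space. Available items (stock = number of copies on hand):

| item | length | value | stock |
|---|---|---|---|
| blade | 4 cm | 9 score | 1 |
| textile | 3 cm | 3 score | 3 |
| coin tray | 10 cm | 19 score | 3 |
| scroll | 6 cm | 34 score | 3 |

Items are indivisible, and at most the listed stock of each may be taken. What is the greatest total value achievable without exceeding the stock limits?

159 score

Best selections within length 50 and stock limits:
- 3×coin tray + 3×scroll: length 48, value 159
- 1×blade + 2×textile + 2×coin tray + 3×scroll: length 48, value 155
- 1×blade + 1×textile + 2×coin tray + 3×scroll: length 45, value 152
Best: 159 score.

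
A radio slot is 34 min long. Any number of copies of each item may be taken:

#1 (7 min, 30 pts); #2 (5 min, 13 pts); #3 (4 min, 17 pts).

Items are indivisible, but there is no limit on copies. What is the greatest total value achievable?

145 pts

Best value-per-unit is #1 at 30/7; filling with it alone gives 4×30 = 120.
Optimal mix: 2×#1 + 5×#3 → duration 34, value 145.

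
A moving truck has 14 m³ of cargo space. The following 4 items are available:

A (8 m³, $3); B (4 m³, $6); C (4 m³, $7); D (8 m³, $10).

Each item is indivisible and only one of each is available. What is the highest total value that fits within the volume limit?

$17

This is a 0/1 knapsack; check combinations near the capacity.
- C+D: volume 4+8=12, value 7+10=17
- B+D: volume 4+8=12, value 6+10=16
- B+C: volume 4+4=8, value 6+7=13
Best: $17.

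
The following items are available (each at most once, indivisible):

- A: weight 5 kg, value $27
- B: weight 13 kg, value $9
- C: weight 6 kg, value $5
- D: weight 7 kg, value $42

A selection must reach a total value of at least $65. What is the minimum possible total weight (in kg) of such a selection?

Subsets with value ≥ 65, sorted by total weight:
- A+D: weight 12, value 69
- A+C+D: weight 18, value 74
- A+B+D: weight 25, value 78
Minimum weight: 12 kg.

12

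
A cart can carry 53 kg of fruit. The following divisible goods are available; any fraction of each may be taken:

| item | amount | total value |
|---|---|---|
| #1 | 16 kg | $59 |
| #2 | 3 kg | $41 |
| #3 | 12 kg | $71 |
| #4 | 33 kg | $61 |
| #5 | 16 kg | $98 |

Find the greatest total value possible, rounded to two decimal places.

Take in order of value per unit:
- #2 (41/3 per unit): all 3 → value 41, running total 41.00
- #5 (98/16 per unit): all 16 → value 98, running total 139.00
- #3 (71/12 per unit): all 12 → value 71, running total 210.00
- #1 (59/16 per unit): all 16 → value 59, running total 269.00
- #4 (61/33 per unit): 6 of 33 → value 6×61/33 = 11.0909, running total 280.09
Total 280.09.

280.09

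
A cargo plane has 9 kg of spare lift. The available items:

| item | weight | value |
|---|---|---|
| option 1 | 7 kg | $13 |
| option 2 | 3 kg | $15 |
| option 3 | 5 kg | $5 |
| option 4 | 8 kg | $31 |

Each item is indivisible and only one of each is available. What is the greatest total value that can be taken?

Check high-value combinations within 9 kg:
- option 4: weight 8, value 31
- option 2+option 3: weight 3+5=8, value 15+5=20
- option 2: weight 3, value 15
- option 1: weight 7, value 13
Best: $31.

$31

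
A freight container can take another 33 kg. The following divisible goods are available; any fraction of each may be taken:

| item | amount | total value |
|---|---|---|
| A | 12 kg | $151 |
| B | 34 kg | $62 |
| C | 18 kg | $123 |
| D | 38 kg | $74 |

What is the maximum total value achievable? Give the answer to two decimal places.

279.84

Take in order of value per unit:
- A (151/12 per unit): all 12 → value 151, running total 151.00
- C (123/18 per unit): all 18 → value 123, running total 274.00
- D (74/38 per unit): 3 of 38 → value 3×74/38 = 5.8421, running total 279.84
Total 279.84.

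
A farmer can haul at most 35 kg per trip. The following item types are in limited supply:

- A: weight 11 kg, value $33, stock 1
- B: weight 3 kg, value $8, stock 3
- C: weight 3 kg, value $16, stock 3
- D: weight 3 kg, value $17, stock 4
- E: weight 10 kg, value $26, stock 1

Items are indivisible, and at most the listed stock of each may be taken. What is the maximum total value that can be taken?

Best selections within weight 35 and stock limits:
- 1×A + 1×B + 3×C + 4×D: weight 35, value 157
- 1×B + 3×C + 4×D + 1×E: weight 34, value 150
- 1×A + 3×C + 4×D: weight 32, value 149
Best: $157.

$157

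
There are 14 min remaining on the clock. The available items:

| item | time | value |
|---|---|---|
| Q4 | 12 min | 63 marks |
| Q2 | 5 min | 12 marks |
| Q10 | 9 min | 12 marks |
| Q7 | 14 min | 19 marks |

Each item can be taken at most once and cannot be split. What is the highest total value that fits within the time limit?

63 marks

This is a 0/1 knapsack; check combinations near the capacity.
- Q4: time 12, value 63
- Q2+Q10: time 5+9=14, value 12+12=24
- Q7: time 14, value 19
- Q2: time 5, value 12
Best: 63 marks.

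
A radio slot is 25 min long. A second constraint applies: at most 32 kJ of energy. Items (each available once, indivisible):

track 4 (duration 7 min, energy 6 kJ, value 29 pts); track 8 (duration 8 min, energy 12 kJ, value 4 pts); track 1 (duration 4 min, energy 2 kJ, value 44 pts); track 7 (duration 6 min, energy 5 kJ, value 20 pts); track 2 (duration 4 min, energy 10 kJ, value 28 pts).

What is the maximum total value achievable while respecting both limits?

121 pts

Feasible sets respecting both limits:
- track 4+track 1+track 7+track 2: duration 21, energy 23, value 121
- track 4+track 8+track 1+track 2: duration 23, energy 30, value 105
- track 4+track 1+track 2: duration 15, energy 18, value 101
- track 4+track 8+track 1+track 7: duration 25, energy 25, value 97
Best: 121 pts.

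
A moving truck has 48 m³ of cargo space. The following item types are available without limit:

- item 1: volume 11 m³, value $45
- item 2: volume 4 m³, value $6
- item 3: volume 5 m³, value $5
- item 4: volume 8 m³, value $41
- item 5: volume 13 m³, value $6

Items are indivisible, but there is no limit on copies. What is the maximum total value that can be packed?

Best value-per-unit is item 4 at 41/8, and filling with it alone uses volume 6×8=48. No mix of the others beats 6×41 = 246.

$246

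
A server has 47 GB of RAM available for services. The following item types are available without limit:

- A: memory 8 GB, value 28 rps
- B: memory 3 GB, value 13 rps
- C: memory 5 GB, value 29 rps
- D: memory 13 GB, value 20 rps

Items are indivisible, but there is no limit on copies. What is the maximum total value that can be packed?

261 rps

Best value-per-unit is C at 29/5, and filling with it alone uses memory 9×5=45. No mix of the others beats 9×29 = 261.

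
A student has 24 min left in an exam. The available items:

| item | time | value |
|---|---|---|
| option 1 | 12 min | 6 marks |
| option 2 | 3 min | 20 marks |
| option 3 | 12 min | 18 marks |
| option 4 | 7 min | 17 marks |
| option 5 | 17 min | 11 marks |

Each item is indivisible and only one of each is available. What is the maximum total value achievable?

Check high-value combinations within 24 min:
- option 2+option 3+option 4: time 3+12+7=22, value 20+18+17=55
- option 1+option 2+option 4: time 12+3+7=22, value 6+20+17=43
- option 2+option 3: time 3+12=15, value 20+18=38
- option 2+option 4: time 3+7=10, value 20+17=37
Best: 55 marks.

55 marks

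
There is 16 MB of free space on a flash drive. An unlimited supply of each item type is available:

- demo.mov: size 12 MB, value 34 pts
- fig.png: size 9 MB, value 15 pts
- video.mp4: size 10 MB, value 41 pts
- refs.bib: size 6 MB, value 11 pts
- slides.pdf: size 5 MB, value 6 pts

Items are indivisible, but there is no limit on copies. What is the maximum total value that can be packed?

Best value-per-unit is video.mp4 at 41/10; filling with it alone gives 1×41 = 41.
Optimal mix: 1×video.mp4 + 1×refs.bib → size 16, value 52.

52 pts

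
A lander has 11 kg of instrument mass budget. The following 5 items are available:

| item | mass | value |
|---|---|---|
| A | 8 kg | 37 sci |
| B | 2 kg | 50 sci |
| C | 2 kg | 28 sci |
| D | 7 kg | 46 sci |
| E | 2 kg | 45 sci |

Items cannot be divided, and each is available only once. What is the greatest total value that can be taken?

141 sci

Check high-value combinations within 11 kg:
- B+D+E: mass 2+7+2=11, value 50+46+45=141
- B+C+D: mass 2+2+7=11, value 50+28+46=124
- B+C+E: mass 2+2+2=6, value 50+28+45=123
- C+D+E: mass 2+7+2=11, value 28+46+45=119
- B+D: mass 2+7=9, value 50+46=96
Best: 141 sci.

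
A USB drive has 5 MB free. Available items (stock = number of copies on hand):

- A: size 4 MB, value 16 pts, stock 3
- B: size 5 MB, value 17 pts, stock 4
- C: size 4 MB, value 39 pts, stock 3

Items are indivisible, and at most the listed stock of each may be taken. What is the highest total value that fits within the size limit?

39 pts

Top feasible selections:
- 1×C: size 4, value 39
- 1×B: size 5, value 17
- 1×A: size 4, value 16
Best: 39 pts.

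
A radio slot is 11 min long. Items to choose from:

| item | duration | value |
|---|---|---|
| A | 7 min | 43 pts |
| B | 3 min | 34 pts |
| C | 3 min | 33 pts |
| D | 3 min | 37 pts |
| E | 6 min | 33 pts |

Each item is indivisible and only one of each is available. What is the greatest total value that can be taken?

104 pts

Check high-value combinations within 11 min:
- B+C+D: duration 3+3+3=9, value 34+33+37=104
- A+D: duration 7+3=10, value 43+37=80
- A+B: duration 7+3=10, value 43+34=77
- A+C: duration 7+3=10, value 43+33=76
- B+D: duration 3+3=6, value 34+37=71
Best: 104 pts.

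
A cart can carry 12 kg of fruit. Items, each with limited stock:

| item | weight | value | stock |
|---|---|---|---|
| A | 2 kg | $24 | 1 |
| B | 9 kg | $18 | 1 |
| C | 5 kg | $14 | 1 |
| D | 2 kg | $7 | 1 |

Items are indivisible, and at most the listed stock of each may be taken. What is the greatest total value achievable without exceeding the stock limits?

Top feasible selections:
- 1×A + 1×C + 1×D: weight 9, value 45
- 1×A + 1×B: weight 11, value 42
- 1×A + 1×C: weight 7, value 38
Best: $45.

$45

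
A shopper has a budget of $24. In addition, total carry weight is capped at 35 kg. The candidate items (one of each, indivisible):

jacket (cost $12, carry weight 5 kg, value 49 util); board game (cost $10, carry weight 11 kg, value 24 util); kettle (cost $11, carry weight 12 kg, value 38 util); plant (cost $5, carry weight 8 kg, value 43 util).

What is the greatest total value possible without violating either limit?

Feasible sets respecting both limits:
- jacket+plant: cost 17, carry weight 13, value 92
- jacket+kettle: cost 23, carry weight 17, value 87
- kettle+plant: cost 16, carry weight 20, value 81
- jacket+board game: cost 22, carry weight 16, value 73
Best: 92 util.

92 util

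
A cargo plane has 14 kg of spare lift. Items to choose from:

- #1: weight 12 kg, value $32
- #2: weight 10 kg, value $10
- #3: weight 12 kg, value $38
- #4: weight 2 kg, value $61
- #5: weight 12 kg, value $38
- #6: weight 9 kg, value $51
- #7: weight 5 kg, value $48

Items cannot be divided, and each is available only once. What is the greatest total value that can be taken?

Check high-value combinations within 14 kg:
- #4+#6: weight 2+9=11, value 61+51=112
- #4+#7: weight 2+5=7, value 61+48=109
- #3+#4: weight 12+2=14, value 38+61=99
Best: $112.

$112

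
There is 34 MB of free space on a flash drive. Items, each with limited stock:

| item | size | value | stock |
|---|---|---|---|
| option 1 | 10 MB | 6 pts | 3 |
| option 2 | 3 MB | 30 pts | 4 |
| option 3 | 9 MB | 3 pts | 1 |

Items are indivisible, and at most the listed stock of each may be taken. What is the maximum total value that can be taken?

132 pts

Top feasible selections:
- 2×option 1 + 4×option 2: size 32, value 132
- 1×option 1 + 4×option 2 + 1×option 3: size 31, value 129
Best: 132 pts.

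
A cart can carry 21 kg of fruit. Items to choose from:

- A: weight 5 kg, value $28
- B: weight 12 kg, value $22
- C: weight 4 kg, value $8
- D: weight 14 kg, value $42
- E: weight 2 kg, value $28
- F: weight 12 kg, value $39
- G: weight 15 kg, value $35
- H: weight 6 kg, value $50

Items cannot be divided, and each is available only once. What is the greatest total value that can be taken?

Check high-value combinations within 21 kg:
- E+F+H: weight 2+12+6=20, value 28+39+50=117
- A+C+E+H: weight 5+4+2+6=17, value 28+8+28+50=114
- A+E+H: weight 5+2+6=13, value 28+28+50=106
- B+E+H: weight 12+2+6=20, value 22+28+50=100
Best: $117.

$117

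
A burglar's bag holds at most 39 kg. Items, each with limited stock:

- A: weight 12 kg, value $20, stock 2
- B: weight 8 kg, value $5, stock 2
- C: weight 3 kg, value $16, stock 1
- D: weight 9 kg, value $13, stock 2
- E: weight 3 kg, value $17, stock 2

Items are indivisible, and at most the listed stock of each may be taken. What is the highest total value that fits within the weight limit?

Best selections within weight 39 and stock limits:
- 1×A + 1×C + 2×D + 2×E: weight 39, value 96
- 2×A + 1×C + 2×E: weight 33, value 90
- 1×A + 1×B + 1×C + 1×D + 2×E: weight 38, value 88
Best: $96.

$96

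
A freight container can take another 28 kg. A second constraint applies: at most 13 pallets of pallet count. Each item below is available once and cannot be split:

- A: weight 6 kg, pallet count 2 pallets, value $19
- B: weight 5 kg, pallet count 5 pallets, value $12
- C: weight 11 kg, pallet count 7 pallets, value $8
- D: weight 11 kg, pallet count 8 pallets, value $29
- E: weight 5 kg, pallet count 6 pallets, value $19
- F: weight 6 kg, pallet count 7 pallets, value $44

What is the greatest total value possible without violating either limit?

$63

Feasible sets respecting both limits:
- A+F: weight 12, pallet count 9, value 63
- E+F: weight 11, pallet count 13, value 63
- B+F: weight 11, pallet count 12, value 56
- A+B+E: weight 16, pallet count 13, value 50
Best: $63.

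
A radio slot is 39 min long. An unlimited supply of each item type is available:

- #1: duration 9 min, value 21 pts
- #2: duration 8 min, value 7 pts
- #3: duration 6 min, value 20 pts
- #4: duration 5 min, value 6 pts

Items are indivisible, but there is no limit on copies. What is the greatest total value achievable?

Best value-per-unit is #3 at 20/6; filling with it alone gives 6×20 = 120.
Optimal mix: 1×#1 + 5×#3 → duration 39, value 121.

121 pts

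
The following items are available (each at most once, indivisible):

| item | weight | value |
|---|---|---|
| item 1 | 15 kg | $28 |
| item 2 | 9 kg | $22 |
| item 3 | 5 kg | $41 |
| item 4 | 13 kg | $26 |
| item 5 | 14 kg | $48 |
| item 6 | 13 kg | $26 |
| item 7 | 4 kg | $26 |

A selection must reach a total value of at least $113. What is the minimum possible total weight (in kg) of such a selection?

Subsets with value ≥ 113, sorted by total weight:
- item 3+item 5+item 7: weight 23, value 115
- item 2+item 3+item 4+item 7: weight 31, value 115
Minimum weight: 23 kg.

23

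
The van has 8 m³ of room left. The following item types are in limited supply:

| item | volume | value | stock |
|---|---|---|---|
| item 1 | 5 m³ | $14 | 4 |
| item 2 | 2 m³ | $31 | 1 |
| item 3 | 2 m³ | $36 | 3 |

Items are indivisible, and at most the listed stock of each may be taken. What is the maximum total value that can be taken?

$139

Top feasible selections:
- 1×item 2 + 3×item 3: volume 8, value 139
- 3×item 3: volume 6, value 108
- 1×item 2 + 2×item 3: volume 6, value 103
Best: $139.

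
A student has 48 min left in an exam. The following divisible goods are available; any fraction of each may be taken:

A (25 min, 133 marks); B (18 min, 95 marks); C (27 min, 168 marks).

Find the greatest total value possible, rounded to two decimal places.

Take in order of value per unit:
- C (168/27 per unit): all 27 → value 168, running total 168.00
- A (133/25 per unit): 21 of 25 → value 21×133/25 = 111.7200, running total 279.72
Total 279.72.

279.72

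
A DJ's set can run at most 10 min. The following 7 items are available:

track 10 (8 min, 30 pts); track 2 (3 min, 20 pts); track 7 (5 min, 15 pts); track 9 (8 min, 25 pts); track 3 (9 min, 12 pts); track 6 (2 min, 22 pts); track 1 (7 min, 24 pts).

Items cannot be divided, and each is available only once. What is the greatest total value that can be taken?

57 pts

This is a 0/1 knapsack; check combinations near the capacity.
- track 2+track 7+track 6: duration 3+5+2=10, value 20+15+22=57
- track 10+track 6: duration 8+2=10, value 30+22=52
- track 9+track 6: duration 8+2=10, value 25+22=47
- track 6+track 1: duration 2+7=9, value 22+24=46
- track 2+track 1: duration 3+7=10, value 20+24=44
Best: 57 pts.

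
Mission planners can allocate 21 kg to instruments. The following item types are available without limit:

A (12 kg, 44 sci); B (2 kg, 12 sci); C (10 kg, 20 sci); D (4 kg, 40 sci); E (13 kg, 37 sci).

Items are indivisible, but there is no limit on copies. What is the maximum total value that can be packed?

200 sci

Best value-per-unit is D at 40/4, and filling with it alone uses mass 5×4=20. No mix of the others beats 5×40 = 200.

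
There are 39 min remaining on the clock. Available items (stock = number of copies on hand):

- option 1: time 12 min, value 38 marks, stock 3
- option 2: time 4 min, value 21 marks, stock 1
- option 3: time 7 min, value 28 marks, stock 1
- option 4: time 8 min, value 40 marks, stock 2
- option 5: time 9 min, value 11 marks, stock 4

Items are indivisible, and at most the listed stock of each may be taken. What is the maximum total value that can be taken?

Best selections within time 39 and stock limits:
- 1×option 1 + 1×option 2 + 1×option 3 + 2×option 4: time 39, value 167
- 1×option 1 + 1×option 3 + 2×option 4: time 35, value 146
- 2×option 1 + 1×option 3 + 1×option 4: time 39, value 144
- 1×option 2 + 1×option 3 + 2×option 4 + 1×option 5: time 36, value 140
Best: 167 marks.

167 marks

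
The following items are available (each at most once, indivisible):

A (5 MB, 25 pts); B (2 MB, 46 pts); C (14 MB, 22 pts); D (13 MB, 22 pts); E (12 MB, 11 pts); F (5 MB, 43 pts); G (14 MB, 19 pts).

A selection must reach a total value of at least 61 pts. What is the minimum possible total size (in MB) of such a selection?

7

Subsets with value ≥ 61, sorted by total size:
- B+F: size 7, value 89
- A+B: size 7, value 71
Minimum size: 7 MB.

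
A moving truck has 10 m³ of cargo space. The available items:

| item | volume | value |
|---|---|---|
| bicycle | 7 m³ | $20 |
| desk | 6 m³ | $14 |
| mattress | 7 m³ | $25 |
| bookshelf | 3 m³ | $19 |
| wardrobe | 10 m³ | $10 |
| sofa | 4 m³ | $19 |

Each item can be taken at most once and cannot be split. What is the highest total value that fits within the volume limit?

$44

This is a 0/1 knapsack; check combinations near the capacity.
- mattress+bookshelf: volume 7+3=10, value 25+19=44
- bicycle+bookshelf: volume 7+3=10, value 20+19=39
- bookshelf+sofa: volume 3+4=7, value 19+19=38
Best: $44.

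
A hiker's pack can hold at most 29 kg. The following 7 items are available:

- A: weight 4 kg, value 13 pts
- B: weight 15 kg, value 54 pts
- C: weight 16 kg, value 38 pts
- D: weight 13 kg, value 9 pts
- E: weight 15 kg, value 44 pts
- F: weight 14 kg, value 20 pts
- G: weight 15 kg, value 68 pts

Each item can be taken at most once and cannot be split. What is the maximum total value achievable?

Check high-value combinations within 29 kg:
- F+G: weight 14+15=29, value 20+68=88
- A+G: weight 4+15=19, value 13+68=81
- D+G: weight 13+15=28, value 9+68=77
Best: 88 pts.

88 pts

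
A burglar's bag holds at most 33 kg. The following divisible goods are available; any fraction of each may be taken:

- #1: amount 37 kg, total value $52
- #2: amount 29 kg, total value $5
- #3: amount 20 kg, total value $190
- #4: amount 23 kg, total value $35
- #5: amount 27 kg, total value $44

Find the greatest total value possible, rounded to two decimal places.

211.19

Take in order of value per unit:
- #3 (190/20 per unit): all 20 → value 190, running total 190.00
- #5 (44/27 per unit): 13 of 27 → value 13×44/27 = 21.1852, running total 211.19
Total 211.19.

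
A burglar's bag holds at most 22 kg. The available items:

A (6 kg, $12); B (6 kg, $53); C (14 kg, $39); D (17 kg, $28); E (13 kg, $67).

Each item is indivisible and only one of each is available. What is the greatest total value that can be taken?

$120

Check high-value combinations within 22 kg:
- B+E: weight 6+13=19, value 53+67=120
- B+C: weight 6+14=20, value 53+39=92
- A+E: weight 6+13=19, value 12+67=79
- E: weight 13, value 67
- A+B: weight 6+6=12, value 12+53=65
Best: $120.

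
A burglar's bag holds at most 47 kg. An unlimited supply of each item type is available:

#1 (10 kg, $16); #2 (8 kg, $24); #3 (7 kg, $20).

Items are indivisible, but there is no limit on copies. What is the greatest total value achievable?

Best value-per-unit is #2 at 24/8; filling with it alone gives 5×24 = 120.
Optimal mix: 5×#2 + 1×#3 → weight 47, value 140.

$140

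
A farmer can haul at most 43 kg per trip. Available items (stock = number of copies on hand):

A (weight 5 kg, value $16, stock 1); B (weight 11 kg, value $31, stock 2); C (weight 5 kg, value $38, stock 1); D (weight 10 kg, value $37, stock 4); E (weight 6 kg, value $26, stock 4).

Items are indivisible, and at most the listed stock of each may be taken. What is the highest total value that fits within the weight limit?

$190

Best selections within weight 43 and stock limits:
- 1×C + 2×D + 3×E: weight 43, value 190
- 1×A + 1×C + 2×D + 2×E: weight 42, value 180
Best: $190.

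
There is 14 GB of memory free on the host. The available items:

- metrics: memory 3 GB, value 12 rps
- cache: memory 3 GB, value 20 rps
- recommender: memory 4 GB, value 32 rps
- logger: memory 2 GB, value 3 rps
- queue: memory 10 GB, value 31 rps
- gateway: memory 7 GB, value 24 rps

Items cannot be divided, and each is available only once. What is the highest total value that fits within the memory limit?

This is a 0/1 knapsack; check combinations near the capacity.
- cache+recommender+gateway: memory 3+4+7=14, value 20+32+24=76
- metrics+recommender+gateway: memory 3+4+7=14, value 12+32+24=68
- metrics+cache+recommender+logger: memory 3+3+4+2=12, value 12+20+32+3=67
- metrics+cache+recommender: memory 3+3+4=10, value 12+20+32=64
Best: 76 rps.

76 rps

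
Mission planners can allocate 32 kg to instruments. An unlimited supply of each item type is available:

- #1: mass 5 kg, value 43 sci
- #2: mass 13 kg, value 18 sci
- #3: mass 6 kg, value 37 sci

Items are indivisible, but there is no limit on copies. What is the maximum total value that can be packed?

258 sci

Best value-per-unit is #1 at 43/5, and filling with it alone uses mass 6×5=30. No mix of the others beats 6×43 = 258.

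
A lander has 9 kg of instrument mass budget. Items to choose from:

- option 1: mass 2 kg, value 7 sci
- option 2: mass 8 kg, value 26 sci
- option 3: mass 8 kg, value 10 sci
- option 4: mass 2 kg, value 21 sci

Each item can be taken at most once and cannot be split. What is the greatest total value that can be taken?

This is a 0/1 knapsack; check combinations near the capacity.
- option 1+option 4: mass 2+2=4, value 7+21=28
- option 2: mass 8, value 26
- option 4: mass 2, value 21
Best: 28 sci.

28 sci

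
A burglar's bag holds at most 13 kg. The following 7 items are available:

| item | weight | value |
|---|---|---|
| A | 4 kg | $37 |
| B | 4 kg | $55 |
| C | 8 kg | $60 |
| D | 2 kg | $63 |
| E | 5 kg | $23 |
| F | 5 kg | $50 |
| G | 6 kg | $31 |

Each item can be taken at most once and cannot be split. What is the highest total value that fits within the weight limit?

This is a 0/1 knapsack; check combinations near the capacity.
- B+D+F: weight 4+2+5=11, value 55+63+50=168
- A+B+D: weight 4+4+2=10, value 37+55+63=155
- A+D+F: weight 4+2+5=11, value 37+63+50=150
- B+D+G: weight 4+2+6=12, value 55+63+31=149
Best: $168.

$168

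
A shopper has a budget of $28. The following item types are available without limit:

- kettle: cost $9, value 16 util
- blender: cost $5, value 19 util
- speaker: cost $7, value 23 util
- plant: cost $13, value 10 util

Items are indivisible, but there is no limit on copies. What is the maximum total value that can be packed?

Best value-per-unit is blender at 19/5; filling with it alone gives 5×19 = 95.
Optimal mix: 4×blender + 1×speaker → cost 27, value 99.

99 util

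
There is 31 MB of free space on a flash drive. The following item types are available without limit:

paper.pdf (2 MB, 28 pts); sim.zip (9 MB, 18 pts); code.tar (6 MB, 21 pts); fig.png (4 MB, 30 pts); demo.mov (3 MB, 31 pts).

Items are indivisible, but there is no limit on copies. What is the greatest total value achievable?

423 pts

Best value-per-unit is paper.pdf at 28/2; filling with it alone gives 15×28 = 420.
Optimal mix: 14×paper.pdf + 1×demo.mov → size 31, value 423.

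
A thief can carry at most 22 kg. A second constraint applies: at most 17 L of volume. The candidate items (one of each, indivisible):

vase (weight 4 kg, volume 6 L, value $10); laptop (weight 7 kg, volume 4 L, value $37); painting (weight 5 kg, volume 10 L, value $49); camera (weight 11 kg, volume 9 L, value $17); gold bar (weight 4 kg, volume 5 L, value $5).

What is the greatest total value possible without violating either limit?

Feasible sets respecting both limits:
- laptop+painting: weight 12, volume 14, value 86
- vase+painting: weight 9, volume 16, value 59
- laptop+camera: weight 18, volume 13, value 54
- painting+gold bar: weight 9, volume 15, value 54
Best: $86.

$86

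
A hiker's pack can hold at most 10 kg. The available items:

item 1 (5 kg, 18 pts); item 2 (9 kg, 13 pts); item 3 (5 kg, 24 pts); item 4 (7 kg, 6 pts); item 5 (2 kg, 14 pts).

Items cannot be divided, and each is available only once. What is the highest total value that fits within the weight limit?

This is a 0/1 knapsack; check combinations near the capacity.
- item 1+item 3: weight 5+5=10, value 18+24=42
- item 3+item 5: weight 5+2=7, value 24+14=38
- item 1+item 5: weight 5+2=7, value 18+14=32
Best: 42 pts.

42 pts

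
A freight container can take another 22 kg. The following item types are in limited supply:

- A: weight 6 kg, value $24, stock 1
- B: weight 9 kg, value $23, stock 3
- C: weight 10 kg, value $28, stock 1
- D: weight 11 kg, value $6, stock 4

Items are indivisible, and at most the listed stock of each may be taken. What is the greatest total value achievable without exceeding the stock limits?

Top feasible selections:
- 1×A + 1×C: weight 16, value 52
- 1×B + 1×C: weight 19, value 51
- 1×A + 1×B: weight 15, value 47
Best: $52.

$52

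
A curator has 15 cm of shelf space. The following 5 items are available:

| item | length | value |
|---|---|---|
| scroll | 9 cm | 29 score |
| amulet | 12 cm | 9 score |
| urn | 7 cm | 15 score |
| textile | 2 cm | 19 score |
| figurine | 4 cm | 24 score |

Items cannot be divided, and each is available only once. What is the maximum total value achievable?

Check high-value combinations within 15 cm:
- scroll+textile+figurine: length 9+2+4=15, value 29+19+24=72
- urn+textile+figurine: length 7+2+4=13, value 15+19+24=58
- scroll+figurine: length 9+4=13, value 29+24=53
- scroll+textile: length 9+2=11, value 29+19=48
- textile+figurine: length 2+4=6, value 19+24=43
Best: 72 score.

72 score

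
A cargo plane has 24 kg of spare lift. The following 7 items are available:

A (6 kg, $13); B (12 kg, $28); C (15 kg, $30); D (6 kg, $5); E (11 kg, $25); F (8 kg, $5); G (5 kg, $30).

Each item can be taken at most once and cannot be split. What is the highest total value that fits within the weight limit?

Check high-value combinations within 24 kg:
- A+B+G: weight 6+12+5=23, value 13+28+30=71
- A+E+G: weight 6+11+5=22, value 13+25+30=68
- B+D+G: weight 12+6+5=23, value 28+5+30=63
- C+G: weight 15+5=20, value 30+30=60
Best: $71.

$71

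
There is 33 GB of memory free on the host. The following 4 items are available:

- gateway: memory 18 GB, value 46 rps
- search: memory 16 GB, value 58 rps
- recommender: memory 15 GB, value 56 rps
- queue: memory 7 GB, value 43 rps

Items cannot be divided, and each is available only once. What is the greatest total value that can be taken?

114 rps

This is a 0/1 knapsack; check combinations near the capacity.
- search+recommender: memory 16+15=31, value 58+56=114
- gateway+recommender: memory 18+15=33, value 46+56=102
- search+queue: memory 16+7=23, value 58+43=101
- recommender+queue: memory 15+7=22, value 56+43=99
Best: 114 rps.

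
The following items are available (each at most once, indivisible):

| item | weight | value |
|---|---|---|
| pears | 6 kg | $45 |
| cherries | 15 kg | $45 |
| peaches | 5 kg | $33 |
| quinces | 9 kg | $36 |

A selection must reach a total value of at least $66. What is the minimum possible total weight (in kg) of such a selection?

11

Subsets with value ≥ 66, sorted by total weight:
- pears+peaches: weight 11, value 78
- peaches+quinces: weight 14, value 69
Minimum weight: 11 kg.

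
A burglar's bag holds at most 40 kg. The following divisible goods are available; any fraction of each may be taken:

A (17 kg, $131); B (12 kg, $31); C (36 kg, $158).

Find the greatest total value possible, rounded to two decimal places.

Take in order of value per unit:
- A (131/17 per unit): all 17 → value 131, running total 131.00
- C (158/36 per unit): 23 of 36 → value 23×158/36 = 100.9444, running total 231.94
Total 231.94.

231.94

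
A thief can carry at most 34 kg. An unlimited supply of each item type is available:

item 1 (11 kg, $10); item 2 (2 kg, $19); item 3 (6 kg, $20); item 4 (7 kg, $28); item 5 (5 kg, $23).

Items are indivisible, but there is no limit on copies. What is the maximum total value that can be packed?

$323

Best value-per-unit is item 2 at 19/2, and filling with it alone uses weight 17×2=34. No mix of the others beats 17×19 = 323.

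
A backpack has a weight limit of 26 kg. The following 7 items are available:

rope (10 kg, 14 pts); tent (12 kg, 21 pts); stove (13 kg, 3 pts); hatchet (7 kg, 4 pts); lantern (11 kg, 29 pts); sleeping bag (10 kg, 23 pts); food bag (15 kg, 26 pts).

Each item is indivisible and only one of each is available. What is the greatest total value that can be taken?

55 pts

This is a 0/1 knapsack; check combinations near the capacity.
- lantern+food bag: weight 11+15=26, value 29+26=55
- lantern+sleeping bag: weight 11+10=21, value 29+23=52
- tent+lantern: weight 12+11=23, value 21+29=50
- sleeping bag+food bag: weight 10+15=25, value 23+26=49
- tent+sleeping bag: weight 12+10=22, value 21+23=44
Best: 55 pts.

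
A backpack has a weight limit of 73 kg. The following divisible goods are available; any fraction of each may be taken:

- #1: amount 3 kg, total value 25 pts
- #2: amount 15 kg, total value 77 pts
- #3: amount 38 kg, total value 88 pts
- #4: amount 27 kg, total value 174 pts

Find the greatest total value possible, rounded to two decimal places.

Take in order of value per unit:
- #1 (25/3 per unit): all 3 → value 25, running total 25.00
- #4 (174/27 per unit): all 27 → value 174, running total 199.00
- #2 (77/15 per unit): all 15 → value 77, running total 276.00
- #3 (88/38 per unit): 28 of 38 → value 28×88/38 = 64.8421, running total 340.84
Total 340.84.

340.84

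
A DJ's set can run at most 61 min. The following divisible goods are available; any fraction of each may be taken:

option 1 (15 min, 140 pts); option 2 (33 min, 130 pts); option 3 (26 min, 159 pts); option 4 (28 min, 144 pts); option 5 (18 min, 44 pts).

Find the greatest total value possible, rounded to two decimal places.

401.86

Take in order of value per unit:
- option 1 (140/15 per unit): all 15 → value 140, running total 140.00
- option 3 (159/26 per unit): all 26 → value 159, running total 299.00
- option 4 (144/28 per unit): 20 of 28 → value 20×144/28 = 102.8571, running total 401.86
Total 401.86.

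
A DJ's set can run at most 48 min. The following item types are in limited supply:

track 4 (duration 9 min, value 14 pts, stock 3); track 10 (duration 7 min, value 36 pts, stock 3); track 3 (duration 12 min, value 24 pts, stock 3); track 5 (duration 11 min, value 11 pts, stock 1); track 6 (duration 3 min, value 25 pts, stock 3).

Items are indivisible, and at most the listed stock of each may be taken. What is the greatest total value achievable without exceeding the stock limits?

Top feasible selections:
- 2×track 4 + 3×track 10 + 3×track 6: duration 48, value 211
- 3×track 10 + 1×track 3 + 3×track 6: duration 42, value 207
Best: 211 pts.

211 pts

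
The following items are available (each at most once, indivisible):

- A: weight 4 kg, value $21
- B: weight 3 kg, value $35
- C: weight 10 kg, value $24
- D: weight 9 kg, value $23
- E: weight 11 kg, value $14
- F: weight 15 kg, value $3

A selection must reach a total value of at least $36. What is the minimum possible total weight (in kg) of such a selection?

7

Subsets with value ≥ 36, sorted by total weight:
- A+B: weight 7, value 56
- B+D: weight 12, value 58
- B+C: weight 13, value 59
- A+D: weight 13, value 44
Minimum weight: 7 kg.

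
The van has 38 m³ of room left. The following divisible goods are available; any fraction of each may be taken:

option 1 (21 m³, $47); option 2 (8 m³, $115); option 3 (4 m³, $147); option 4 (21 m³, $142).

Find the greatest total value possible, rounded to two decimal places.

Take in order of value per unit:
- option 3 (147/4 per unit): all 4 → value 147, running total 147.00
- option 2 (115/8 per unit): all 8 → value 115, running total 262.00
- option 4 (142/21 per unit): all 21 → value 142, running total 404.00
- option 1 (47/21 per unit): 5 of 21 → value 5×47/21 = 11.1905, running total 415.19
Total 415.19.

415.19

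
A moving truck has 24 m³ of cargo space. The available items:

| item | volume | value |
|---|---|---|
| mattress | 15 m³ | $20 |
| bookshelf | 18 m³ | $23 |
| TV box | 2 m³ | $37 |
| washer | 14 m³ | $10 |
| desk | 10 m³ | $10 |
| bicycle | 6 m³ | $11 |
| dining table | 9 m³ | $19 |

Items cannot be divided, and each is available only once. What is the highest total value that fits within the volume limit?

$68

This is a 0/1 knapsack; check combinations near the capacity.
- mattress+TV box+bicycle: volume 15+2+6=23, value 20+37+11=68
- TV box+bicycle+dining table: volume 2+6+9=17, value 37+11+19=67
- TV box+desk+dining table: volume 2+10+9=21, value 37+10+19=66
- bookshelf+TV box: volume 18+2=20, value 23+37=60
Best: $68.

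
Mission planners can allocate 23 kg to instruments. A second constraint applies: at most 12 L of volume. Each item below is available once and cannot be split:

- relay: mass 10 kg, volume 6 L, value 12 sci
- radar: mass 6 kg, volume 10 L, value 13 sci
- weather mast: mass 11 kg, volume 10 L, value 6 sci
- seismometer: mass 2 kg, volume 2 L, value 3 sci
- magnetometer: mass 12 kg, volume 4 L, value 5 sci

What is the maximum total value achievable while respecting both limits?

17 sci

Feasible sets respecting both limits:
- relay+magnetometer: mass 22, volume 10, value 17
- radar+seismometer: mass 8, volume 12, value 16
- relay+seismometer: mass 12, volume 8, value 15
Best: 17 sci.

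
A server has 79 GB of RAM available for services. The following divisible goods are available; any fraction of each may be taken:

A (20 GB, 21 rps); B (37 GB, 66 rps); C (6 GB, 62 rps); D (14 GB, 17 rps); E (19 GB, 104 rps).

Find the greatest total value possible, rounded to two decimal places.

252.15

Take in order of value per unit:
- C (62/6 per unit): all 6 → value 62, running total 62.00
- E (104/19 per unit): all 19 → value 104, running total 166.00
- B (66/37 per unit): all 37 → value 66, running total 232.00
- D (17/14 per unit): all 14 → value 17, running total 249.00
- A (21/20 per unit): 3 of 20 → value 3×21/20 = 3.1500, running total 252.15
Total 252.15.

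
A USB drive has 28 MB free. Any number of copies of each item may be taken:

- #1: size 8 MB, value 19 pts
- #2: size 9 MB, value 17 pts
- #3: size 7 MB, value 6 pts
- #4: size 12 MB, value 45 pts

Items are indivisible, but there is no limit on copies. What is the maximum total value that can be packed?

Best value-per-unit is #4 at 45/12, and filling with it alone uses size 2×12=24. No mix of the others beats 2×45 = 90.

90 pts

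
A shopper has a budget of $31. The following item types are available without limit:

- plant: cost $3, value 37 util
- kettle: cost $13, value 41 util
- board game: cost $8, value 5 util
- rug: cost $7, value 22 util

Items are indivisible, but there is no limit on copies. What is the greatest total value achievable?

Best value-per-unit is plant at 37/3, and filling with it alone uses cost 10×3=30. No mix of the others beats 10×37 = 370.

370 util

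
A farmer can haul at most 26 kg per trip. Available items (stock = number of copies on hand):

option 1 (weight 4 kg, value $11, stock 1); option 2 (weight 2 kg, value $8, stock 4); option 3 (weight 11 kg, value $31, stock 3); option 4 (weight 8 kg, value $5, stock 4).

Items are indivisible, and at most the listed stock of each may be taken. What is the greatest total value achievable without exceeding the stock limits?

$78

Best selections within weight 26 and stock limits:
- 2×option 2 + 2×option 3: weight 26, value 78
- 1×option 1 + 4×option 2 + 1×option 3: weight 23, value 74
Best: $78.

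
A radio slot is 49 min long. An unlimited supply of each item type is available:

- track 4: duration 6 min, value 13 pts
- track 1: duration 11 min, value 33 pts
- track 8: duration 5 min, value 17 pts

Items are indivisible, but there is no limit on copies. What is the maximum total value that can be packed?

Best value-per-unit is track 8 at 17/5, and filling with it alone uses duration 9×5=45. No mix of the others beats 9×17 = 153.

153 pts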